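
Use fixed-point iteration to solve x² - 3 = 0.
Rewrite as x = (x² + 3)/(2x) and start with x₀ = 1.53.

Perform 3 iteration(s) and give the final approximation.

Equation: x² - 3 = 0
Fixed-point form: x = (x² + 3)/(2x)
x₀ = 1.53

x_1 = g(1.530000) = 1.745392
x_2 = g(1.745392) = 1.732102
x_3 = g(1.732102) = 1.732051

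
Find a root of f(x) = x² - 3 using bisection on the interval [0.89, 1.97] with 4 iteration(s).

f(x) = x² - 3
Initial interval: [0.89, 1.97]

Iteration 1:
  c_1 = (0.890000 + 1.970000)/2 = 1.430000
  f(c_1) = f(1.430000) = -0.955100
  f(a) × f(c) ≥ 0, new interval: [1.430000, 1.970000]
Iteration 2:
  c_2 = (1.430000 + 1.970000)/2 = 1.700000
  f(c_2) = f(1.700000) = -0.110000
  f(a) × f(c) ≥ 0, new interval: [1.700000, 1.970000]
Iteration 3:
  c_3 = (1.700000 + 1.970000)/2 = 1.835000
  f(c_3) = f(1.835000) = 0.367225
  f(a) × f(c) < 0, new interval: [1.700000, 1.835000]
Iteration 4:
  c_4 = (1.700000 + 1.835000)/2 = 1.767500
  f(c_4) = f(1.767500) = 0.124056
  f(a) × f(c) < 0, new interval: [1.700000, 1.767500]

After 4 iteration(s), the approximation is c_4 = 1.767500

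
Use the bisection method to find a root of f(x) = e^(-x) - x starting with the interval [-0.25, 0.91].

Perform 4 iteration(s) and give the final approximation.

f(x) = e^(-x) - x
Initial interval: [-0.25, 0.91]

Iteration 1:
  c_1 = (-0.250000 + 0.910000)/2 = 0.330000
  f(c_1) = f(0.330000) = 0.388924
  f(a) × f(c) ≥ 0, new interval: [0.330000, 0.910000]
Iteration 2:
  c_2 = (0.330000 + 0.910000)/2 = 0.620000
  f(c_2) = f(0.620000) = -0.082056
  f(a) × f(c) < 0, new interval: [0.330000, 0.620000]
Iteration 3:
  c_3 = (0.330000 + 0.620000)/2 = 0.475000
  f(c_3) = f(0.475000) = 0.146885
  f(a) × f(c) ≥ 0, new interval: [0.475000, 0.620000]
Iteration 4:
  c_4 = (0.475000 + 0.620000)/2 = 0.547500
  f(c_4) = f(0.547500) = 0.030894
  f(a) × f(c) ≥ 0, new interval: [0.547500, 0.620000]

After 4 iteration(s), the approximation is c_4 = 0.547500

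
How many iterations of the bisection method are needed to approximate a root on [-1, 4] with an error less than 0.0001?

We need (b-a)/2^n ≤ 0.0001
(4 - (-1))/2^n ≤ 0.0001
5/2^n ≤ 0.0001
2^n ≥ 50000
n ≥ log₂(50000) = 15.61
n ≥ 16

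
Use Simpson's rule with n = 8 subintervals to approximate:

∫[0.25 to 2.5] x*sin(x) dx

f(x) = x*sin(x)
a = 0.25, b = 2.5, n = 8
h = (b - a)/n = 0.281250

Simpson's rule: (h/3)[f(x₀) + 4f(x₁) + 2f(x₂) + ... + f(xₙ)]

x_0 = 0.2500, f(x_0) = 0.061851, coefficient = 1
x_1 = 0.5312, f(x_1) = 0.269137, coefficient = 4
x_2 = 0.8125, f(x_2) = 0.589882, coefficient = 2
x_3 = 1.0938, f(x_3) = 0.971638, coefficient = 4
x_4 = 1.3750, f(x_4) = 1.348728, coefficient = 2
x_5 = 1.6562, f(x_5) = 1.650206, coefficient = 4
x_6 = 1.9375, f(x_6) = 1.808684, coefficient = 2
x_7 = 2.2188, f(x_7) = 1.769055, coefficient = 4
x_8 = 2.5000, f(x_8) = 1.496180, coefficient = 1

I ≈ (0.281250/3) × 27.692767 = 2.596197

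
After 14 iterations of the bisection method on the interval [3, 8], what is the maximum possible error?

Bisection error bound: |error| ≤ (b-a)/2^n
|error| ≤ (8 - 3)/2^14 = 5/2^14
|error| ≤ 0.0003051758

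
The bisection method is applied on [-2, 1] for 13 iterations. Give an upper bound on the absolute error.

Bisection error bound: |error| ≤ (b-a)/2^n
|error| ≤ (1 - (-2))/2^13 = 3/2^13
|error| ≤ 0.0003662109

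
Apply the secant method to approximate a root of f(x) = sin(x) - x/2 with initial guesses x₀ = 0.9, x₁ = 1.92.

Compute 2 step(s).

f(x) = sin(x) - x/2
x₀ = 0.9, x₁ = 1.92

Secant formula: x_{n+1} = x_n - f(x_n)(x_n - x_{n-1})/(f(x_n) - f(x_{n-1}))

Iteration 1:
  f(0.900000) = 0.333327
  f(1.920000) = -0.020355
  x_2 = 1.920000 - (-0.020355)×(1.920000 - 0.900000)/(-0.020355 - 0.333327)
       = 1.861299
Iteration 2:
  f(1.920000) = -0.020355
  f(1.861299) = 0.027451
  x_3 = 1.861299 - 0.027451×(1.861299 - 1.920000)/(0.027451 - (-0.020355))
       = 1.895006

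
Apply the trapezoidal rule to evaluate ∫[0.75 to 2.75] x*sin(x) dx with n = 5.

f(x) = x*sin(x)
a = 0.75, b = 2.75, n = 5
h = (b - a)/n = 0.400000

Trapezoidal rule: (h/2)[f(x₀) + 2f(x₁) + 2f(x₂) + ... + f(xₙ)]

x_0 = 0.7500, f(x_0) = 0.511229, coefficient = 1
x_1 = 1.1500, f(x_1) = 1.049679, coefficient = 2
x_2 = 1.5500, f(x_2) = 1.549665, coefficient = 2
x_3 = 1.9500, f(x_3) = 1.811471, coefficient = 2
x_4 = 2.3500, f(x_4) = 1.671962, coefficient = 2
x_5 = 2.7500, f(x_5) = 1.049568, coefficient = 1

I ≈ (0.400000/2) × 13.726351 = 2.745270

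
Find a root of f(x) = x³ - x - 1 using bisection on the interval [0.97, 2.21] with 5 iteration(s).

f(x) = x³ - x - 1
Initial interval: [0.97, 2.21]

Iteration 1:
  c_1 = (0.970000 + 2.210000)/2 = 1.590000
  f(c_1) = f(1.590000) = 1.429679
  f(a) × f(c) < 0, new interval: [0.970000, 1.590000]
Iteration 2:
  c_2 = (0.970000 + 1.590000)/2 = 1.280000
  f(c_2) = f(1.280000) = -0.182848
  f(a) × f(c) ≥ 0, new interval: [1.280000, 1.590000]
Iteration 3:
  c_3 = (1.280000 + 1.590000)/2 = 1.435000
  f(c_3) = f(1.435000) = 0.519988
  f(a) × f(c) < 0, new interval: [1.280000, 1.435000]
Iteration 4:
  c_4 = (1.280000 + 1.435000)/2 = 1.357500
  f(c_4) = f(1.357500) = 0.144109
  f(a) × f(c) < 0, new interval: [1.280000, 1.357500]
Iteration 5:
  c_5 = (1.280000 + 1.357500)/2 = 1.318750
  f(c_5) = f(1.318750) = -0.025310
  f(a) × f(c) ≥ 0, new interval: [1.318750, 1.357500]

After 5 iteration(s), the approximation is c_5 = 1.318750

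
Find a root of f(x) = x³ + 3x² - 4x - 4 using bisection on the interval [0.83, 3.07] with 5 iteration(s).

f(x) = x³ + 3x² - 4x - 4
Initial interval: [0.83, 3.07]

Iteration 1:
  c_1 = (0.830000 + 3.070000)/2 = 1.950000
  f(c_1) = f(1.950000) = 7.022375
  f(a) × f(c) < 0, new interval: [0.830000, 1.950000]
Iteration 2:
  c_2 = (0.830000 + 1.950000)/2 = 1.390000
  f(c_2) = f(1.390000) = -1.078081
  f(a) × f(c) ≥ 0, new interval: [1.390000, 1.950000]
Iteration 3:
  c_3 = (1.390000 + 1.950000)/2 = 1.670000
  f(c_3) = f(1.670000) = 2.344163
  f(a) × f(c) < 0, new interval: [1.390000, 1.670000]
Iteration 4:
  c_4 = (1.390000 + 1.670000)/2 = 1.530000
  f(c_4) = f(1.530000) = 0.484277
  f(a) × f(c) < 0, new interval: [1.390000, 1.530000]
Iteration 5:
  c_5 = (1.390000 + 1.530000)/2 = 1.460000
  f(c_5) = f(1.460000) = -0.333064
  f(a) × f(c) ≥ 0, new interval: [1.460000, 1.530000]

After 5 iteration(s), the approximation is c_5 = 1.460000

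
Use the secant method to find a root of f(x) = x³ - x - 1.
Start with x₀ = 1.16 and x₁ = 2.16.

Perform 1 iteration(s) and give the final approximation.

f(x) = x³ - x - 1
x₀ = 1.16, x₁ = 2.16

Secant formula: x_{n+1} = x_n - f(x_n)(x_n - x_{n-1})/(f(x_n) - f(x_{n-1}))

Iteration 1:
  f(1.160000) = -0.599104
  f(2.160000) = 6.917696
  x_2 = 2.160000 - 6.917696×(2.160000 - 1.160000)/(6.917696 - (-0.599104))
       = 1.239702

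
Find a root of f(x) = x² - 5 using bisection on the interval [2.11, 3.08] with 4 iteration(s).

f(x) = x² - 5
Initial interval: [2.11, 3.08]

Iteration 1:
  c_1 = (2.110000 + 3.080000)/2 = 2.595000
  f(c_1) = f(2.595000) = 1.734025
  f(a) × f(c) < 0, new interval: [2.110000, 2.595000]
Iteration 2:
  c_2 = (2.110000 + 2.595000)/2 = 2.352500
  f(c_2) = f(2.352500) = 0.534256
  f(a) × f(c) < 0, new interval: [2.110000, 2.352500]
Iteration 3:
  c_3 = (2.110000 + 2.352500)/2 = 2.231250
  f(c_3) = f(2.231250) = -0.021523
  f(a) × f(c) ≥ 0, new interval: [2.231250, 2.352500]
Iteration 4:
  c_4 = (2.231250 + 2.352500)/2 = 2.291875
  f(c_4) = f(2.291875) = 0.252691
  f(a) × f(c) < 0, new interval: [2.231250, 2.291875]

After 4 iteration(s), the approximation is c_4 = 2.291875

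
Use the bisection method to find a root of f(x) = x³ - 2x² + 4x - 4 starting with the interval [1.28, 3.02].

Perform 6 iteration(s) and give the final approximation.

f(x) = x³ - 2x² + 4x - 4
Initial interval: [1.28, 3.02]

Iteration 1:
  c_1 = (1.280000 + 3.020000)/2 = 2.150000
  f(c_1) = f(2.150000) = 5.293375
  f(a) × f(c) < 0, new interval: [1.280000, 2.150000]
Iteration 2:
  c_2 = (1.280000 + 2.150000)/2 = 1.715000
  f(c_2) = f(1.715000) = 2.021751
  f(a) × f(c) < 0, new interval: [1.280000, 1.715000]
Iteration 3:
  c_3 = (1.280000 + 1.715000)/2 = 1.497500
  f(c_3) = f(1.497500) = 0.863141
  f(a) × f(c) < 0, new interval: [1.280000, 1.497500]
Iteration 4:
  c_4 = (1.280000 + 1.497500)/2 = 1.388750
  f(c_4) = f(1.388750) = 0.376127
  f(a) × f(c) < 0, new interval: [1.280000, 1.388750]
Iteration 5:
  c_5 = (1.280000 + 1.388750)/2 = 1.334375
  f(c_5) = f(1.334375) = 0.152317
  f(a) × f(c) < 0, new interval: [1.280000, 1.334375]
Iteration 6:
  c_6 = (1.280000 + 1.334375)/2 = 1.307187
  f(c_6) = f(1.307187) = 0.044914
  f(a) × f(c) < 0, new interval: [1.280000, 1.307187]

After 6 iteration(s), the approximation is c_6 = 1.307187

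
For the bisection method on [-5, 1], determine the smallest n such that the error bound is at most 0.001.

We need (b-a)/2^n ≤ 0.001
(1 - (-5))/2^n ≤ 0.001
6/2^n ≤ 0.001
2^n ≥ 6000
n ≥ log₂(6000) = 12.55
n ≥ 13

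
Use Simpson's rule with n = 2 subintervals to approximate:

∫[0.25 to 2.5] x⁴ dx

f(x) = x⁴
a = 0.25, b = 2.5, n = 2
h = (b - a)/n = 1.125000

Simpson's rule: (h/3)[f(x₀) + 4f(x₁) + 2f(x₂) + ... + f(xₙ)]

x_0 = 0.2500, f(x_0) = 0.003906, coefficient = 1
x_1 = 1.3750, f(x_1) = 3.574463, coefficient = 4
x_2 = 2.5000, f(x_2) = 39.062500, coefficient = 1

I ≈ (1.125000/3) × 53.364258 = 20.011597
Exact value: 19.531055
Error: 0.480542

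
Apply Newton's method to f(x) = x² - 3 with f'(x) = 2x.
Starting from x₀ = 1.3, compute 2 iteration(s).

f(x) = x² - 3
f'(x) = 2x
x₀ = 1.3

Newton-Raphson formula: x_{n+1} = x_n - f(x_n)/f'(x_n)

Iteration 1:
  f(1.300000) = -1.310000
  f'(1.300000) = 2.600000
  x_1 = 1.300000 - (-1.310000)/2.600000 = 1.803846
Iteration 2:
  f(1.803846) = 0.253861
  f'(1.803846) = 3.607692
  x_2 = 1.803846 - 0.253861/3.607692 = 1.733480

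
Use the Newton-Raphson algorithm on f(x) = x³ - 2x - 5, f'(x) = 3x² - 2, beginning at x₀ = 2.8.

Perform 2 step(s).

f(x) = x³ - 2x - 5
f'(x) = 3x² - 2
x₀ = 2.8

Newton-Raphson formula: x_{n+1} = x_n - f(x_n)/f'(x_n)

Iteration 1:
  f(2.800000) = 11.352000
  f'(2.800000) = 21.520000
  x_1 = 2.800000 - 11.352000/21.520000 = 2.272491
Iteration 2:
  f(2.272491) = 2.190647
  f'(2.272491) = 13.492642
  x_2 = 2.272491 - 2.190647/13.492642 = 2.110132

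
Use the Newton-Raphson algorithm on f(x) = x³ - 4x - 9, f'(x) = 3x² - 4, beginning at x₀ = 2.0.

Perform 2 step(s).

f(x) = x³ - 4x - 9
f'(x) = 3x² - 4
x₀ = 2.0

Newton-Raphson formula: x_{n+1} = x_n - f(x_n)/f'(x_n)

Iteration 1:
  f(2.000000) = -9.000000
  f'(2.000000) = 8.000000
  x_1 = 2.000000 - (-9.000000)/8.000000 = 3.125000
Iteration 2:
  f(3.125000) = 9.017578
  f'(3.125000) = 25.296875
  x_2 = 3.125000 - 9.017578/25.296875 = 2.768530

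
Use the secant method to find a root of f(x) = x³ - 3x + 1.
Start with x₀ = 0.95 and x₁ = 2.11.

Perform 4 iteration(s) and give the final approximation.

f(x) = x³ - 3x + 1
x₀ = 0.95, x₁ = 2.11

Secant formula: x_{n+1} = x_n - f(x_n)(x_n - x_{n-1})/(f(x_n) - f(x_{n-1}))

Iteration 1:
  f(0.950000) = -0.992625
  f(2.110000) = 4.063931
  x_2 = 2.110000 - 4.063931×(2.110000 - 0.950000)/(4.063931 - (-0.992625))
       = 1.177713
Iteration 2:
  f(2.110000) = 4.063931
  f(1.177713) = -0.899641
  x_3 = 1.177713 - (-0.899641)×(1.177713 - 2.110000)/(-0.899641 - 4.063931)
       = 1.346689
Iteration 3:
  f(1.177713) = -0.899641
  f(1.346689) = -0.597750
  x_4 = 1.346689 - (-0.597750)×(1.346689 - 1.177713)/(-0.597750 - (-0.899641))
       = 1.681264
Iteration 4:
  f(1.346689) = -0.597750
  f(1.681264) = 0.708553
  x_5 = 1.681264 - 0.708553×(1.681264 - 1.346689)/(0.708553 - (-0.597750))
       = 1.499787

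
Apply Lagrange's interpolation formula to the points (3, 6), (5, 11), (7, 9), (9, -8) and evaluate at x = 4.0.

Lagrange interpolation formula:
P(x) = Σ yᵢ × Lᵢ(x)
where Lᵢ(x) = Π_{j≠i} (x - xⱼ)/(xᵢ - xⱼ)

L_0(4.0) = (4.0 - 5)/(3 - 5) × (4.0 - 7)/(3 - 7) × (4.0 - 9)/(3 - 9) = 0.312500
L_1(4.0) = (4.0 - 3)/(5 - 3) × (4.0 - 7)/(5 - 7) × (4.0 - 9)/(5 - 9) = 0.937500
L_2(4.0) = (4.0 - 3)/(7 - 3) × (4.0 - 5)/(7 - 5) × (4.0 - 9)/(7 - 9) = -0.312500
L_3(4.0) = (4.0 - 3)/(9 - 3) × (4.0 - 5)/(9 - 5) × (4.0 - 7)/(9 - 7) = 0.062500

P(4.0) = 6×L_0(4.0) + 11×L_1(4.0) + 9×L_2(4.0) + (-8)×L_3(4.0)
P(4.0) = 8.875000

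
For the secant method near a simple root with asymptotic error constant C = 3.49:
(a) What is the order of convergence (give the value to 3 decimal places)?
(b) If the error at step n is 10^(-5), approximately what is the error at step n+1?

(a) Secant method has superlinear convergence with order φ = (1+√5)/2 ≈ 1.618.
    This means |e_{n+1}| ≈ C|e_n|^1.618.

(b) With |e_n| = 10^(-5) and C = 3.49:
    |e_{n+1}| ≈ 3.49 × (10^(-5))^1.618 = 3.49 × 10^(-8.09)

(a) ≈ 1.618 (golden ratio); (b) |e_{n+1}| ≈ 2.836e-08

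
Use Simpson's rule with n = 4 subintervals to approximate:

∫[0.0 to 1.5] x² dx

f(x) = x²
a = 0.0, b = 1.5, n = 4
h = (b - a)/n = 0.375000

Simpson's rule: (h/3)[f(x₀) + 4f(x₁) + 2f(x₂) + ... + f(xₙ)]

x_0 = 0.0000, f(x_0) = 0.000000, coefficient = 1
x_1 = 0.3750, f(x_1) = 0.140625, coefficient = 4
x_2 = 0.7500, f(x_2) = 0.562500, coefficient = 2
x_3 = 1.1250, f(x_3) = 1.265625, coefficient = 4
x_4 = 1.5000, f(x_4) = 2.250000, coefficient = 1

I ≈ (0.375000/3) × 9.000000 = 1.125000
Exact value: 1.125000
Error: 0.000000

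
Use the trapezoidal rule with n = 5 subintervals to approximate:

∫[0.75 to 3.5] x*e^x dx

f(x) = x*e^x
a = 0.75, b = 3.5, n = 5
h = (b - a)/n = 0.550000

Trapezoidal rule: (h/2)[f(x₀) + 2f(x₁) + 2f(x₂) + ... + f(xₙ)]

x_0 = 0.7500, f(x_0) = 1.587750, coefficient = 1
x_1 = 1.3000, f(x_1) = 4.770086, coefficient = 2
x_2 = 1.8500, f(x_2) = 11.765666, coefficient = 2
x_3 = 2.4000, f(x_3) = 26.455623, coefficient = 2
x_4 = 2.9500, f(x_4) = 56.362563, coefficient = 2
x_5 = 3.5000, f(x_5) = 115.904082, coefficient = 1

I ≈ (0.550000/2) × 316.199709 = 86.954920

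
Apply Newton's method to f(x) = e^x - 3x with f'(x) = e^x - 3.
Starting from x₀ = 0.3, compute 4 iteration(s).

f(x) = e^x - 3x
f'(x) = e^x - 3
x₀ = 0.3

Newton-Raphson formula: x_{n+1} = x_n - f(x_n)/f'(x_n)

Iteration 1:
  f(0.300000) = 0.449859
  f'(0.300000) = -1.650141
  x_1 = 0.300000 - 0.449859/(-1.650141) = 0.572618
Iteration 2:
  f(0.572618) = 0.055048
  f'(0.572618) = -1.227097
  x_2 = 0.572618 - 0.055048/(-1.227097) = 0.617479
Iteration 3:
  f(0.617479) = 0.001811
  f'(0.617479) = -1.145753
  x_3 = 0.617479 - 0.001811/(-1.145753) = 0.619059
Iteration 4:
  f(0.619059) = 0.000002
  f'(0.619059) = -1.142820
  x_4 = 0.619059 - 0.000002/(-1.142820) = 0.619061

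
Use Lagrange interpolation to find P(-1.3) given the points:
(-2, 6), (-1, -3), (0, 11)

Lagrange interpolation formula:
P(x) = Σ yᵢ × Lᵢ(x)
where Lᵢ(x) = Π_{j≠i} (x - xⱼ)/(xᵢ - xⱼ)

L_0(-1.3) = (-1.3 - (-1))/(-2 - (-1)) × (-1.3 - 0)/(-2 - 0) = 0.195000
L_1(-1.3) = (-1.3 - (-2))/(-1 - (-2)) × (-1.3 - 0)/(-1 - 0) = 0.910000
L_2(-1.3) = (-1.3 - (-2))/(0 - (-2)) × (-1.3 - (-1))/(0 - (-1)) = -0.105000

P(-1.3) = 6×L_0(-1.3) + (-3)×L_1(-1.3) + 11×L_2(-1.3)
P(-1.3) = -2.715000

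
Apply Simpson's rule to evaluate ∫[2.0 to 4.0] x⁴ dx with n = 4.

f(x) = x⁴
a = 2.0, b = 4.0, n = 4
h = (b - a)/n = 0.500000

Simpson's rule: (h/3)[f(x₀) + 4f(x₁) + 2f(x₂) + ... + f(xₙ)]

x_0 = 2.0000, f(x_0) = 16.000000, coefficient = 1
x_1 = 2.5000, f(x_1) = 39.062500, coefficient = 4
x_2 = 3.0000, f(x_2) = 81.000000, coefficient = 2
x_3 = 3.5000, f(x_3) = 150.062500, coefficient = 4
x_4 = 4.0000, f(x_4) = 256.000000, coefficient = 1

I ≈ (0.500000/3) × 1190.500000 = 198.416667
Exact value: 198.400000
Error: 0.016667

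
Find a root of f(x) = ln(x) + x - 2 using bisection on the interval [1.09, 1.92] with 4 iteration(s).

f(x) = ln(x) + x - 2
Initial interval: [1.09, 1.92]

Iteration 1:
  c_1 = (1.090000 + 1.920000)/2 = 1.505000
  f(c_1) = f(1.505000) = -0.086207
  f(a) × f(c) ≥ 0, new interval: [1.505000, 1.920000]
Iteration 2:
  c_2 = (1.505000 + 1.920000)/2 = 1.712500
  f(c_2) = f(1.712500) = 0.250454
  f(a) × f(c) < 0, new interval: [1.505000, 1.712500]
Iteration 3:
  c_3 = (1.505000 + 1.712500)/2 = 1.608750
  f(c_3) = f(1.608750) = 0.084207
  f(a) × f(c) < 0, new interval: [1.505000, 1.608750]
Iteration 4:
  c_4 = (1.505000 + 1.608750)/2 = 1.556875
  f(c_4) = f(1.556875) = -0.000444
  f(a) × f(c) ≥ 0, new interval: [1.556875, 1.608750]

After 4 iteration(s), the approximation is c_4 = 1.556875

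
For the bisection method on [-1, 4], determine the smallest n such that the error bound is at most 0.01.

We need (b-a)/2^n ≤ 0.01
(4 - (-1))/2^n ≤ 0.01
5/2^n ≤ 0.01
2^n ≥ 500
n ≥ log₂(500) = 8.97
n ≥ 9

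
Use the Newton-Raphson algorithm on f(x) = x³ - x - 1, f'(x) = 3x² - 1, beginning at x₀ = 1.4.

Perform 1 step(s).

f(x) = x³ - x - 1
f'(x) = 3x² - 1
x₀ = 1.4

Newton-Raphson formula: x_{n+1} = x_n - f(x_n)/f'(x_n)

Iteration 1:
  f(1.400000) = 0.344000
  f'(1.400000) = 4.880000
  x_1 = 1.400000 - 0.344000/4.880000 = 1.329508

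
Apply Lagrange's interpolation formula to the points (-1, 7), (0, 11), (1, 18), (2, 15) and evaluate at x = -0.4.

Lagrange interpolation formula:
P(x) = Σ yᵢ × Lᵢ(x)
where Lᵢ(x) = Π_{j≠i} (x - xⱼ)/(xᵢ - xⱼ)

L_0(-0.4) = (-0.4 - 0)/(-1 - 0) × (-0.4 - 1)/(-1 - 1) × (-0.4 - 2)/(-1 - 2) = 0.224000
L_1(-0.4) = (-0.4 - (-1))/(0 - (-1)) × (-0.4 - 1)/(0 - 1) × (-0.4 - 2)/(0 - 2) = 1.008000
L_2(-0.4) = (-0.4 - (-1))/(1 - (-1)) × (-0.4 - 0)/(1 - 0) × (-0.4 - 2)/(1 - 2) = -0.288000
L_3(-0.4) = (-0.4 - (-1))/(2 - (-1)) × (-0.4 - 0)/(2 - 0) × (-0.4 - 1)/(2 - 1) = 0.056000

P(-0.4) = 7×L_0(-0.4) + 11×L_1(-0.4) + 18×L_2(-0.4) + 15×L_3(-0.4)
P(-0.4) = 8.312000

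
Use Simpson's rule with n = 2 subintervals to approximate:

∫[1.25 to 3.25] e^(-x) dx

f(x) = e^(-x)
a = 1.25, b = 3.25, n = 2
h = (b - a)/n = 1.000000

Simpson's rule: (h/3)[f(x₀) + 4f(x₁) + 2f(x₂) + ... + f(xₙ)]

x_0 = 1.2500, f(x_0) = 0.286505, coefficient = 1
x_1 = 2.2500, f(x_1) = 0.105399, coefficient = 4
x_2 = 3.2500, f(x_2) = 0.038774, coefficient = 1

I ≈ (1.000000/3) × 0.746876 = 0.248959
Exact value: 0.247731
Error: 0.001228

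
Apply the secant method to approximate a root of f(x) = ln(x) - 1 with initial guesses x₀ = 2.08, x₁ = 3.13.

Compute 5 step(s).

f(x) = ln(x) - 1
x₀ = 2.08, x₁ = 3.13

Secant formula: x_{n+1} = x_n - f(x_n)(x_n - x_{n-1})/(f(x_n) - f(x_{n-1}))

Iteration 1:
  f(2.080000) = -0.267632
  f(3.130000) = 0.141033
  x_2 = 3.130000 - 0.141033×(3.130000 - 2.080000)/(0.141033 - (-0.267632))
       = 2.767638
Iteration 2:
  f(3.130000) = 0.141033
  f(2.767638) = 0.017994
  x_3 = 2.767638 - 0.017994×(2.767638 - 3.130000)/(0.017994 - 0.141033)
       = 2.714643
Iteration 3:
  f(2.767638) = 0.017994
  f(2.714643) = -0.001340
  x_4 = 2.714643 - (-0.001340)×(2.714643 - 2.767638)/(-0.001340 - 0.017994)
       = 2.718315
Iteration 4:
  f(2.714643) = -0.001340
  f(2.718315) = 0.000012
  x_5 = 2.718315 - 0.000012×(2.718315 - 2.714643)/(0.000012 - (-0.001340))
       = 2.718282
Iteration 5:
  f(2.718315) = 0.000012
  f(2.718282) = 0.000000
  x_6 = 2.718282 - 0.000000×(2.718282 - 2.718315)/(0.000000 - 0.000012)
       = 2.718282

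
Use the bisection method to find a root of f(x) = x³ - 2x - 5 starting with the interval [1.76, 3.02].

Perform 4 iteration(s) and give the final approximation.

f(x) = x³ - 2x - 5
Initial interval: [1.76, 3.02]

Iteration 1:
  c_1 = (1.760000 + 3.020000)/2 = 2.390000
  f(c_1) = f(2.390000) = 3.871919
  f(a) × f(c) < 0, new interval: [1.760000, 2.390000]
Iteration 2:
  c_2 = (1.760000 + 2.390000)/2 = 2.075000
  f(c_2) = f(2.075000) = -0.215828
  f(a) × f(c) ≥ 0, new interval: [2.075000, 2.390000]
Iteration 3:
  c_3 = (2.075000 + 2.390000)/2 = 2.232500
  f(c_3) = f(2.232500) = 1.661906
  f(a) × f(c) < 0, new interval: [2.075000, 2.232500]
Iteration 4:
  c_4 = (2.075000 + 2.232500)/2 = 2.153750
  f(c_4) = f(2.153750) = 0.682969
  f(a) × f(c) < 0, new interval: [2.075000, 2.153750]

After 4 iteration(s), the approximation is c_4 = 2.153750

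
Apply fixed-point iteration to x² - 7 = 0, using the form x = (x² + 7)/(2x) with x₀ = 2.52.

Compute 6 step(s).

Equation: x² - 7 = 0
Fixed-point form: x = (x² + 7)/(2x)
x₀ = 2.52

x_1 = g(2.520000) = 2.648889
x_2 = g(2.648889) = 2.645753
x_3 = g(2.645753) = 2.645751
x_4 = g(2.645751) = 2.645751
x_5 = g(2.645751) = 2.645751
x_6 = g(2.645751) = 2.645751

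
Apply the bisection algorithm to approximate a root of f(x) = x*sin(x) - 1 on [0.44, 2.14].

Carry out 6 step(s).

f(x) = x*sin(x) - 1
Initial interval: [0.44, 2.14]

Iteration 1:
  c_1 = (0.440000 + 2.140000)/2 = 1.290000
  f(c_1) = f(1.290000) = 0.239477
  f(a) × f(c) < 0, new interval: [0.440000, 1.290000]
Iteration 2:
  c_2 = (0.440000 + 1.290000)/2 = 0.865000
  f(c_2) = f(0.865000) = -0.341653
  f(a) × f(c) ≥ 0, new interval: [0.865000, 1.290000]
Iteration 3:
  c_3 = (0.865000 + 1.290000)/2 = 1.077500
  f(c_3) = f(1.077500) = -0.050963
  f(a) × f(c) ≥ 0, new interval: [1.077500, 1.290000]
Iteration 4:
  c_4 = (1.077500 + 1.290000)/2 = 1.183750
  f(c_4) = f(1.183750) = 0.096186
  f(a) × f(c) < 0, new interval: [1.077500, 1.183750]
Iteration 5:
  c_5 = (1.077500 + 1.183750)/2 = 1.130625
  f(c_5) = f(1.130625) = 0.022852
  f(a) × f(c) < 0, new interval: [1.077500, 1.130625]
Iteration 6:
  c_6 = (1.077500 + 1.130625)/2 = 1.104063
  f(c_6) = f(1.104063) = -0.014025
  f(a) × f(c) ≥ 0, new interval: [1.104063, 1.130625]

After 6 iteration(s), the approximation is c_6 = 1.104063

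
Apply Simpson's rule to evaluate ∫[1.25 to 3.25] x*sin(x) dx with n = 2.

f(x) = x*sin(x)
a = 1.25, b = 3.25, n = 2
h = (b - a)/n = 1.000000

Simpson's rule: (h/3)[f(x₀) + 4f(x₁) + 2f(x₂) + ... + f(xₙ)]

x_0 = 1.2500, f(x_0) = 1.186231, coefficient = 1
x_1 = 2.2500, f(x_1) = 1.750665, coefficient = 4
x_2 = 3.2500, f(x_2) = -0.351634, coefficient = 1

I ≈ (1.000000/3) × 7.837255 = 2.612418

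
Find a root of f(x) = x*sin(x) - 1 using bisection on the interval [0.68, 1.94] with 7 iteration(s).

f(x) = x*sin(x) - 1
Initial interval: [0.68, 1.94]

Iteration 1:
  c_1 = (0.680000 + 1.940000)/2 = 1.310000
  f(c_1) = f(1.310000) = 0.265702
  f(a) × f(c) < 0, new interval: [0.680000, 1.310000]
Iteration 2:
  c_2 = (0.680000 + 1.310000)/2 = 0.995000
  f(c_2) = f(0.995000) = -0.165435
  f(a) × f(c) ≥ 0, new interval: [0.995000, 1.310000]
Iteration 3:
  c_3 = (0.995000 + 1.310000)/2 = 1.152500
  f(c_3) = f(1.152500) = 0.053134
  f(a) × f(c) < 0, new interval: [0.995000, 1.152500]
Iteration 4:
  c_4 = (0.995000 + 1.152500)/2 = 1.073750
  f(c_4) = f(1.073750) = -0.056179
  f(a) × f(c) ≥ 0, new interval: [1.073750, 1.152500]
Iteration 5:
  c_5 = (1.073750 + 1.152500)/2 = 1.113125
  f(c_5) = f(1.113125) = -0.001434
  f(a) × f(c) ≥ 0, new interval: [1.113125, 1.152500]
Iteration 6:
  c_6 = (1.113125 + 1.152500)/2 = 1.132812
  f(c_6) = f(1.132812) = 0.025885
  f(a) × f(c) < 0, new interval: [1.113125, 1.132812]
Iteration 7:
  c_7 = (1.113125 + 1.132812)/2 = 1.122969
  f(c_7) = f(1.122969) = 0.012233
  f(a) × f(c) < 0, new interval: [1.113125, 1.122969]

After 7 iteration(s), the approximation is c_7 = 1.122969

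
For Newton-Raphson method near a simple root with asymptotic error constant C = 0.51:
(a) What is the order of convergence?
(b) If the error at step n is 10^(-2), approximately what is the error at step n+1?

(a) Newton-Raphson has quadratic (order 2) convergence near simple roots.
    This means |e_{n+1}| ≈ C|e_n|².

(b) With |e_n| = 10^(-2) and C = 0.51:
    |e_{n+1}| ≈ 0.51 × (10^(-2))² = 0.51 × 10^(-4)

(a) 2 (quadratic); (b) |e_{n+1}| ≈ 5.100e-05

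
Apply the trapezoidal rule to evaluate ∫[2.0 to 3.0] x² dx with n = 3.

f(x) = x²
a = 2.0, b = 3.0, n = 3
h = (b - a)/n = 0.333333

Trapezoidal rule: (h/2)[f(x₀) + 2f(x₁) + 2f(x₂) + ... + f(xₙ)]

x_0 = 2.0000, f(x_0) = 4.000000, coefficient = 1
x_1 = 2.3333, f(x_1) = 5.444444, coefficient = 2
x_2 = 2.6667, f(x_2) = 7.111111, coefficient = 2
x_3 = 3.0000, f(x_3) = 9.000000, coefficient = 1

I ≈ (0.333333/2) × 38.111111 = 6.351852
Exact value: 6.333333
Error: 0.018519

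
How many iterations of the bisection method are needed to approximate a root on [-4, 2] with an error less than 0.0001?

We need (b-a)/2^n ≤ 0.0001
(2 - (-4))/2^n ≤ 0.0001
6/2^n ≤ 0.0001
2^n ≥ 60000
n ≥ log₂(60000) = 15.87
n ≥ 16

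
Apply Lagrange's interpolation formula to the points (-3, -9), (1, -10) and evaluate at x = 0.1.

Lagrange interpolation formula:
P(x) = Σ yᵢ × Lᵢ(x)
where Lᵢ(x) = Π_{j≠i} (x - xⱼ)/(xᵢ - xⱼ)

L_0(0.1) = (0.1 - 1)/(-3 - 1) = 0.225000
L_1(0.1) = (0.1 - (-3))/(1 - (-3)) = 0.775000

P(0.1) = (-9)×L_0(0.1) + (-10)×L_1(0.1)
P(0.1) = -9.775000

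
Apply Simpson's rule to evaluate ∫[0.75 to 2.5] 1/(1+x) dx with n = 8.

f(x) = 1/(1+x)
a = 0.75, b = 2.5, n = 8
h = (b - a)/n = 0.218750

Simpson's rule: (h/3)[f(x₀) + 4f(x₁) + 2f(x₂) + ... + f(xₙ)]

x_0 = 0.7500, f(x_0) = 0.571429, coefficient = 1
x_1 = 0.9688, f(x_1) = 0.507937, coefficient = 4
x_2 = 1.1875, f(x_2) = 0.457143, coefficient = 2
x_3 = 1.4062, f(x_3) = 0.415584, coefficient = 4
x_4 = 1.6250, f(x_4) = 0.380952, coefficient = 2
x_5 = 1.8438, f(x_5) = 0.351648, coefficient = 4
x_6 = 2.0625, f(x_6) = 0.326531, coefficient = 2
x_7 = 2.2812, f(x_7) = 0.304762, coefficient = 4
x_8 = 2.5000, f(x_8) = 0.285714, coefficient = 1

I ≈ (0.218750/3) × 9.506119 = 0.693155
Exact value: 0.693147
Error: 0.000007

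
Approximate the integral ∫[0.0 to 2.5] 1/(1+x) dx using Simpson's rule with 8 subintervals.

f(x) = 1/(1+x)
a = 0.0, b = 2.5, n = 8
h = (b - a)/n = 0.312500

Simpson's rule: (h/3)[f(x₀) + 4f(x₁) + 2f(x₂) + ... + f(xₙ)]

x_0 = 0.0000, f(x_0) = 1.000000, coefficient = 1
x_1 = 0.3125, f(x_1) = 0.761905, coefficient = 4
x_2 = 0.6250, f(x_2) = 0.615385, coefficient = 2
x_3 = 0.9375, f(x_3) = 0.516129, coefficient = 4
x_4 = 1.2500, f(x_4) = 0.444444, coefficient = 2
x_5 = 1.5625, f(x_5) = 0.390244, coefficient = 4
x_6 = 1.8750, f(x_6) = 0.347826, coefficient = 2
x_7 = 2.1875, f(x_7) = 0.313725, coefficient = 4
x_8 = 2.5000, f(x_8) = 0.285714, coefficient = 1

I ≈ (0.312500/3) × 12.029037 = 1.253025
Exact value: 1.252763
Error: 0.000262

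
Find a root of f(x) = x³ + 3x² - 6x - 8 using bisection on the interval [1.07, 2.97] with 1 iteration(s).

f(x) = x³ + 3x² - 6x - 8
Initial interval: [1.07, 2.97]

Iteration 1:
  c_1 = (1.070000 + 2.970000)/2 = 2.020000
  f(c_1) = f(2.020000) = 0.363608
  f(a) × f(c) < 0, new interval: [1.070000, 2.020000]

After 1 iteration(s), the approximation is c_1 = 2.020000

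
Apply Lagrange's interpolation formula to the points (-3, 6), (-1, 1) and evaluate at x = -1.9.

Lagrange interpolation formula:
P(x) = Σ yᵢ × Lᵢ(x)
where Lᵢ(x) = Π_{j≠i} (x - xⱼ)/(xᵢ - xⱼ)

L_0(-1.9) = (-1.9 - (-1))/(-3 - (-1)) = 0.450000
L_1(-1.9) = (-1.9 - (-3))/(-1 - (-3)) = 0.550000

P(-1.9) = 6×L_0(-1.9) + 1×L_1(-1.9)
P(-1.9) = 3.250000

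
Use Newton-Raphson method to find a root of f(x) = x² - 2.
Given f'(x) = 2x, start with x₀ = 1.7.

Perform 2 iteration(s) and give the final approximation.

f(x) = x² - 2
f'(x) = 2x
x₀ = 1.7

Newton-Raphson formula: x_{n+1} = x_n - f(x_n)/f'(x_n)

Iteration 1:
  f(1.700000) = 0.890000
  f'(1.700000) = 3.400000
  x_1 = 1.700000 - 0.890000/3.400000 = 1.438235
Iteration 2:
  f(1.438235) = 0.068521
  f'(1.438235) = 2.876471
  x_2 = 1.438235 - 0.068521/2.876471 = 1.414414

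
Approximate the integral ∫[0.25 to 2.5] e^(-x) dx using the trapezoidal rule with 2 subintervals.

f(x) = e^(-x)
a = 0.25, b = 2.5, n = 2
h = (b - a)/n = 1.125000

Trapezoidal rule: (h/2)[f(x₀) + 2f(x₁) + 2f(x₂) + ... + f(xₙ)]

x_0 = 0.2500, f(x_0) = 0.778801, coefficient = 1
x_1 = 1.3750, f(x_1) = 0.252840, coefficient = 2
x_2 = 2.5000, f(x_2) = 0.082085, coefficient = 1

I ≈ (1.125000/2) × 1.366565 = 0.768693
Exact value: 0.696716
Error: 0.071977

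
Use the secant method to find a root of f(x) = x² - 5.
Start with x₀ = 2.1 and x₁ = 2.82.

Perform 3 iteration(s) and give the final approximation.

f(x) = x² - 5
x₀ = 2.1, x₁ = 2.82

Secant formula: x_{n+1} = x_n - f(x_n)(x_n - x_{n-1})/(f(x_n) - f(x_{n-1}))

Iteration 1:
  f(2.100000) = -0.590000
  f(2.820000) = 2.952400
  x_2 = 2.820000 - 2.952400×(2.820000 - 2.100000)/(2.952400 - (-0.590000))
       = 2.219919
Iteration 2:
  f(2.820000) = 2.952400
  f(2.219919) = -0.071961
  x_3 = 2.219919 - (-0.071961)×(2.219919 - 2.820000)/(-0.071961 - 2.952400)
       = 2.234197
Iteration 3:
  f(2.219919) = -0.071961
  f(2.234197) = -0.008364
  x_4 = 2.234197 - (-0.008364)×(2.234197 - 2.219919)/(-0.008364 - (-0.071961))
       = 2.236075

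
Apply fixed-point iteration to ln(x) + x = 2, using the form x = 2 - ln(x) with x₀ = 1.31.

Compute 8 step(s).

Equation: ln(x) + x = 2
Fixed-point form: x = 2 - ln(x)
x₀ = 1.31

x_1 = g(1.310000) = 1.729973
x_2 = g(1.729973) = 1.451894
x_3 = g(1.451894) = 1.627131
x_4 = g(1.627131) = 1.513182
x_5 = g(1.513182) = 1.585785
x_6 = g(1.585785) = 1.538920
x_7 = g(1.538920) = 1.568919
x_8 = g(1.568919) = 1.549613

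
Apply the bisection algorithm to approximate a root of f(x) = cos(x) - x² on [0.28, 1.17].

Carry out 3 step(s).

f(x) = cos(x) - x²
Initial interval: [0.28, 1.17]

Iteration 1:
  c_1 = (0.280000 + 1.170000)/2 = 0.725000
  f(c_1) = f(0.725000) = 0.222874
  f(a) × f(c) ≥ 0, new interval: [0.725000, 1.170000]
Iteration 2:
  c_2 = (0.725000 + 1.170000)/2 = 0.947500
  f(c_2) = f(0.947500) = -0.314041
  f(a) × f(c) < 0, new interval: [0.725000, 0.947500]
Iteration 3:
  c_3 = (0.725000 + 0.947500)/2 = 0.836250
  f(c_3) = f(0.836250) = -0.029064
  f(a) × f(c) < 0, new interval: [0.725000, 0.836250]

After 3 iteration(s), the approximation is c_3 = 0.836250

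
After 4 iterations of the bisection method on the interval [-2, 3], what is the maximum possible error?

Bisection error bound: |error| ≤ (b-a)/2^n
|error| ≤ (3 - (-2))/2^4 = 5/2^4
|error| ≤ 0.3125000000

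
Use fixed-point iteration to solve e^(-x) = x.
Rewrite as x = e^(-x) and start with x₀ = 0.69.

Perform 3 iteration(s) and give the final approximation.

Equation: e^(-x) = x
Fixed-point form: x = e^(-x)
x₀ = 0.69

x_1 = g(0.690000) = 0.501576
x_2 = g(0.501576) = 0.605575
x_3 = g(0.605575) = 0.545760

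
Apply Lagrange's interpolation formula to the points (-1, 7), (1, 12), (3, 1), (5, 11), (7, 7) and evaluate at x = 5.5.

Lagrange interpolation formula:
P(x) = Σ yᵢ × Lᵢ(x)
where Lᵢ(x) = Π_{j≠i} (x - xⱼ)/(xᵢ - xⱼ)

L_0(5.5) = (5.5 - 1)/(-1 - 1) × (5.5 - 3)/(-1 - 3) × (5.5 - 5)/(-1 - 5) × (5.5 - 7)/(-1 - 7) = -0.021973
L_1(5.5) = (5.5 - (-1))/(1 - (-1)) × (5.5 - 3)/(1 - 3) × (5.5 - 5)/(1 - 5) × (5.5 - 7)/(1 - 7) = 0.126953
L_2(5.5) = (5.5 - (-1))/(3 - (-1)) × (5.5 - 1)/(3 - 1) × (5.5 - 5)/(3 - 5) × (5.5 - 7)/(3 - 7) = -0.342773
L_3(5.5) = (5.5 - (-1))/(5 - (-1)) × (5.5 - 1)/(5 - 1) × (5.5 - 3)/(5 - 3) × (5.5 - 7)/(5 - 7) = 1.142578
L_4(5.5) = (5.5 - (-1))/(7 - (-1)) × (5.5 - 1)/(7 - 1) × (5.5 - 3)/(7 - 3) × (5.5 - 5)/(7 - 5) = 0.095215

P(5.5) = 7×L_0(5.5) + 12×L_1(5.5) + 1×L_2(5.5) + 11×L_3(5.5) + 7×L_4(5.5)
P(5.5) = 14.261719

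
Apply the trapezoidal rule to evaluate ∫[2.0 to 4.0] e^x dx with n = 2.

f(x) = e^x
a = 2.0, b = 4.0, n = 2
h = (b - a)/n = 1.000000

Trapezoidal rule: (h/2)[f(x₀) + 2f(x₁) + 2f(x₂) + ... + f(xₙ)]

x_0 = 2.0000, f(x_0) = 7.389056, coefficient = 1
x_1 = 3.0000, f(x_1) = 20.085537, coefficient = 2
x_2 = 4.0000, f(x_2) = 54.598150, coefficient = 1

I ≈ (1.000000/2) × 102.158280 = 51.079140
Exact value: 47.209094
Error: 3.870046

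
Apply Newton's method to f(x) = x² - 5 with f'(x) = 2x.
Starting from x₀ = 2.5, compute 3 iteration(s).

f(x) = x² - 5
f'(x) = 2x
x₀ = 2.5

Newton-Raphson formula: x_{n+1} = x_n - f(x_n)/f'(x_n)

Iteration 1:
  f(2.500000) = 1.250000
  f'(2.500000) = 5.000000
  x_1 = 2.500000 - 1.250000/5.000000 = 2.250000
Iteration 2:
  f(2.250000) = 0.062500
  f'(2.250000) = 4.500000
  x_2 = 2.250000 - 0.062500/4.500000 = 2.236111
Iteration 3:
  f(2.236111) = 0.000193
  f'(2.236111) = 4.472222
  x_3 = 2.236111 - 0.000193/4.472222 = 2.236068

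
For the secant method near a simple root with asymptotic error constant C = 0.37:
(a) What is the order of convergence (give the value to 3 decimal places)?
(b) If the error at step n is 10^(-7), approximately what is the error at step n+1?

(a) Secant method has superlinear convergence with order φ = (1+√5)/2 ≈ 1.618.
    This means |e_{n+1}| ≈ C|e_n|^1.618.

(b) With |e_n| = 10^(-7) and C = 0.37:
    |e_{n+1}| ≈ 0.37 × (10^(-7))^1.618 = 0.37 × 10^(-11.33)

(a) ≈ 1.618 (golden ratio); (b) |e_{n+1}| ≈ 1.746e-12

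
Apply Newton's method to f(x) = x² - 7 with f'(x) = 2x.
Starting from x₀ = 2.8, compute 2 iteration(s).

f(x) = x² - 7
f'(x) = 2x
x₀ = 2.8

Newton-Raphson formula: x_{n+1} = x_n - f(x_n)/f'(x_n)

Iteration 1:
  f(2.800000) = 0.840000
  f'(2.800000) = 5.600000
  x_1 = 2.800000 - 0.840000/5.600000 = 2.650000
Iteration 2:
  f(2.650000) = 0.022500
  f'(2.650000) = 5.300000
  x_2 = 2.650000 - 0.022500/5.300000 = 2.645755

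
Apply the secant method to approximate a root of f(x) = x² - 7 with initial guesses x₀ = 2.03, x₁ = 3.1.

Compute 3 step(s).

f(x) = x² - 7
x₀ = 2.03, x₁ = 3.1

Secant formula: x_{n+1} = x_n - f(x_n)(x_n - x_{n-1})/(f(x_n) - f(x_{n-1}))

Iteration 1:
  f(2.030000) = -2.879100
  f(3.100000) = 2.610000
  x_2 = 3.100000 - 2.610000×(3.100000 - 2.030000)/(2.610000 - (-2.879100))
       = 2.591228
Iteration 2:
  f(3.100000) = 2.610000
  f(2.591228) = -0.285537
  x_3 = 2.591228 - (-0.285537)×(2.591228 - 3.100000)/(-0.285537 - 2.610000)
       = 2.641400
Iteration 3:
  f(2.591228) = -0.285537
  f(2.641400) = -0.023009
  x_4 = 2.641400 - (-0.023009)×(2.641400 - 2.591228)/(-0.023009 - (-0.285537))
       = 2.645797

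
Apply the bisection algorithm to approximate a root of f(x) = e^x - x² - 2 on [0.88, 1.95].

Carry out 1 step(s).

f(x) = e^x - x² - 2
Initial interval: [0.88, 1.95]

Iteration 1:
  c_1 = (0.880000 + 1.950000)/2 = 1.415000
  f(c_1) = f(1.415000) = 0.114261
  f(a) × f(c) < 0, new interval: [0.880000, 1.415000]

After 1 iteration(s), the approximation is c_1 = 1.415000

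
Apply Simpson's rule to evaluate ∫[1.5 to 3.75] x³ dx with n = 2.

f(x) = x³
a = 1.5, b = 3.75, n = 2
h = (b - a)/n = 1.125000

Simpson's rule: (h/3)[f(x₀) + 4f(x₁) + 2f(x₂) + ... + f(xₙ)]

x_0 = 1.5000, f(x_0) = 3.375000, coefficient = 1
x_1 = 2.6250, f(x_1) = 18.087891, coefficient = 4
x_2 = 3.7500, f(x_2) = 52.734375, coefficient = 1

I ≈ (1.125000/3) × 128.460938 = 48.172852
Exact value: 48.172852
Error: 0.000000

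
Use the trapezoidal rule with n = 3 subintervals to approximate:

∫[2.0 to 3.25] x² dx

f(x) = x²
a = 2.0, b = 3.25, n = 3
h = (b - a)/n = 0.416667

Trapezoidal rule: (h/2)[f(x₀) + 2f(x₁) + 2f(x₂) + ... + f(xₙ)]

x_0 = 2.0000, f(x_0) = 4.000000, coefficient = 1
x_1 = 2.4167, f(x_1) = 5.840278, coefficient = 2
x_2 = 2.8333, f(x_2) = 8.027778, coefficient = 2
x_3 = 3.2500, f(x_3) = 10.562500, coefficient = 1

I ≈ (0.416667/2) × 42.298611 = 8.812211
Exact value: 8.776042
Error: 0.036169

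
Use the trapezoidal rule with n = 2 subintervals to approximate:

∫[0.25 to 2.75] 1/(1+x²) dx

f(x) = 1/(1+x²)
a = 0.25, b = 2.75, n = 2
h = (b - a)/n = 1.250000

Trapezoidal rule: (h/2)[f(x₀) + 2f(x₁) + 2f(x₂) + ... + f(xₙ)]

x_0 = 0.2500, f(x_0) = 0.941176, coefficient = 1
x_1 = 1.5000, f(x_1) = 0.307692, coefficient = 2
x_2 = 2.7500, f(x_2) = 0.116788, coefficient = 1

I ≈ (1.250000/2) × 1.673349 = 1.045843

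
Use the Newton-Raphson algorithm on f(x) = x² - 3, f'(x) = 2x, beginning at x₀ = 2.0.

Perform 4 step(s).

f(x) = x² - 3
f'(x) = 2x
x₀ = 2.0

Newton-Raphson formula: x_{n+1} = x_n - f(x_n)/f'(x_n)

Iteration 1:
  f(2.000000) = 1.000000
  f'(2.000000) = 4.000000
  x_1 = 2.000000 - 1.000000/4.000000 = 1.750000
Iteration 2:
  f(1.750000) = 0.062500
  f'(1.750000) = 3.500000
  x_2 = 1.750000 - 0.062500/3.500000 = 1.732143
Iteration 3:
  f(1.732143) = 0.000319
  f'(1.732143) = 3.464286
  x_3 = 1.732143 - 0.000319/3.464286 = 1.732051
Iteration 4:
  f(1.732051) = 0.000000
  f'(1.732051) = 3.464102
  x_4 = 1.732051 - 0.000000/3.464102 = 1.732051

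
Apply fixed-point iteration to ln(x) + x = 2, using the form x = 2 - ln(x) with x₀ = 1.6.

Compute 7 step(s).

Equation: ln(x) + x = 2
Fixed-point form: x = 2 - ln(x)
x₀ = 1.6

x_1 = g(1.600000) = 1.529996
x_2 = g(1.529996) = 1.574735
x_3 = g(1.574735) = 1.545913
x_4 = g(1.545913) = 1.564385
x_5 = g(1.564385) = 1.552507
x_6 = g(1.552507) = 1.560129
x_7 = g(1.560129) = 1.555232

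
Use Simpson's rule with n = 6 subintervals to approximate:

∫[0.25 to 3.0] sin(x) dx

f(x) = sin(x)
a = 0.25, b = 3.0, n = 6
h = (b - a)/n = 0.458333

Simpson's rule: (h/3)[f(x₀) + 4f(x₁) + 2f(x₂) + ... + f(xₙ)]

x_0 = 0.2500, f(x_0) = 0.247404, coefficient = 1
x_1 = 0.7083, f(x_1) = 0.650569, coefficient = 4
x_2 = 1.1667, f(x_2) = 0.919445, coefficient = 2
x_3 = 1.6250, f(x_3) = 0.998531, coefficient = 4
x_4 = 2.0833, f(x_4) = 0.871503, coefficient = 2
x_5 = 2.5417, f(x_5) = 0.564581, coefficient = 4
x_6 = 3.0000, f(x_6) = 0.141120, coefficient = 1

I ≈ (0.458333/3) × 12.825147 = 1.959397
Exact value: 1.958905
Error: 0.000493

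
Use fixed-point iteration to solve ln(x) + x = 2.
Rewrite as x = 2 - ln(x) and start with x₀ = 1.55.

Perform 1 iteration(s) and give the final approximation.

Equation: ln(x) + x = 2
Fixed-point form: x = 2 - ln(x)
x₀ = 1.55

x_1 = g(1.550000) = 1.561745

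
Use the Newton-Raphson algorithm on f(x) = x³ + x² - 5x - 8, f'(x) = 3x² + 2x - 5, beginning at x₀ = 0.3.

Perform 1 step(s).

f(x) = x³ + x² - 5x - 8
f'(x) = 3x² + 2x - 5
x₀ = 0.3

Newton-Raphson formula: x_{n+1} = x_n - f(x_n)/f'(x_n)

Iteration 1:
  f(0.300000) = -9.383000
  f'(0.300000) = -4.130000
  x_1 = 0.300000 - (-9.383000)/(-4.130000) = -1.971913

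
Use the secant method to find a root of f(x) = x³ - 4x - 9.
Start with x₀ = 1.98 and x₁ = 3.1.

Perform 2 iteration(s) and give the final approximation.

f(x) = x³ - 4x - 9
x₀ = 1.98, x₁ = 3.1

Secant formula: x_{n+1} = x_n - f(x_n)(x_n - x_{n-1})/(f(x_n) - f(x_{n-1}))

Iteration 1:
  f(1.980000) = -9.157608
  f(3.100000) = 8.391000
  x_2 = 3.100000 - 8.391000×(3.100000 - 1.980000)/(8.391000 - (-9.157608))
       = 2.564464
Iteration 2:
  f(3.100000) = 8.391000
  f(2.564464) = -2.392729
  x_3 = 2.564464 - (-2.392729)×(2.564464 - 3.100000)/(-2.392729 - 8.391000)
       = 2.683290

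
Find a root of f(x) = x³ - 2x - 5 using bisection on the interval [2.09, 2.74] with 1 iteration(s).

f(x) = x³ - 2x - 5
Initial interval: [2.09, 2.74]

Iteration 1:
  c_1 = (2.090000 + 2.740000)/2 = 2.415000
  f(c_1) = f(2.415000) = 4.254823
  f(a) × f(c) < 0, new interval: [2.090000, 2.415000]

After 1 iteration(s), the approximation is c_1 = 2.415000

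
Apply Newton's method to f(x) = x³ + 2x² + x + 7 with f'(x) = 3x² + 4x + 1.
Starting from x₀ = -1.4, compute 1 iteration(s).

f(x) = x³ + 2x² + x + 7
f'(x) = 3x² + 4x + 1
x₀ = -1.4

Newton-Raphson formula: x_{n+1} = x_n - f(x_n)/f'(x_n)

Iteration 1:
  f(-1.400000) = 6.776000
  f'(-1.400000) = 1.280000
  x_1 = -1.400000 - 6.776000/1.280000 = -6.693750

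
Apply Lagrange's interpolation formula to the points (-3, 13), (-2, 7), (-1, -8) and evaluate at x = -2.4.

Lagrange interpolation formula:
P(x) = Σ yᵢ × Lᵢ(x)
where Lᵢ(x) = Π_{j≠i} (x - xⱼ)/(xᵢ - xⱼ)

L_0(-2.4) = (-2.4 - (-2))/(-3 - (-2)) × (-2.4 - (-1))/(-3 - (-1)) = 0.280000
L_1(-2.4) = (-2.4 - (-3))/(-2 - (-3)) × (-2.4 - (-1))/(-2 - (-1)) = 0.840000
L_2(-2.4) = (-2.4 - (-3))/(-1 - (-3)) × (-2.4 - (-2))/(-1 - (-2)) = -0.120000

P(-2.4) = 13×L_0(-2.4) + 7×L_1(-2.4) + (-8)×L_2(-2.4)
P(-2.4) = 10.480000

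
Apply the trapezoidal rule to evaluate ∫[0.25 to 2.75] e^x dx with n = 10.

f(x) = e^x
a = 0.25, b = 2.75, n = 10
h = (b - a)/n = 0.250000

Trapezoidal rule: (h/2)[f(x₀) + 2f(x₁) + 2f(x₂) + ... + f(xₙ)]

x_0 = 0.2500, f(x_0) = 1.284025, coefficient = 1
x_1 = 0.5000, f(x_1) = 1.648721, coefficient = 2
x_2 = 0.7500, f(x_2) = 2.117000, coefficient = 2
x_3 = 1.0000, f(x_3) = 2.718282, coefficient = 2
x_4 = 1.2500, f(x_4) = 3.490343, coefficient = 2
x_5 = 1.5000, f(x_5) = 4.481689, coefficient = 2
x_6 = 1.7500, f(x_6) = 5.754603, coefficient = 2
x_7 = 2.0000, f(x_7) = 7.389056, coefficient = 2
x_8 = 2.2500, f(x_8) = 9.487736, coefficient = 2
x_9 = 2.5000, f(x_9) = 12.182494, coefficient = 2
x_10 = 2.7500, f(x_10) = 15.642632, coefficient = 1

I ≈ (0.250000/2) × 115.466505 = 14.433313
Exact value: 14.358606
Error: 0.074707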